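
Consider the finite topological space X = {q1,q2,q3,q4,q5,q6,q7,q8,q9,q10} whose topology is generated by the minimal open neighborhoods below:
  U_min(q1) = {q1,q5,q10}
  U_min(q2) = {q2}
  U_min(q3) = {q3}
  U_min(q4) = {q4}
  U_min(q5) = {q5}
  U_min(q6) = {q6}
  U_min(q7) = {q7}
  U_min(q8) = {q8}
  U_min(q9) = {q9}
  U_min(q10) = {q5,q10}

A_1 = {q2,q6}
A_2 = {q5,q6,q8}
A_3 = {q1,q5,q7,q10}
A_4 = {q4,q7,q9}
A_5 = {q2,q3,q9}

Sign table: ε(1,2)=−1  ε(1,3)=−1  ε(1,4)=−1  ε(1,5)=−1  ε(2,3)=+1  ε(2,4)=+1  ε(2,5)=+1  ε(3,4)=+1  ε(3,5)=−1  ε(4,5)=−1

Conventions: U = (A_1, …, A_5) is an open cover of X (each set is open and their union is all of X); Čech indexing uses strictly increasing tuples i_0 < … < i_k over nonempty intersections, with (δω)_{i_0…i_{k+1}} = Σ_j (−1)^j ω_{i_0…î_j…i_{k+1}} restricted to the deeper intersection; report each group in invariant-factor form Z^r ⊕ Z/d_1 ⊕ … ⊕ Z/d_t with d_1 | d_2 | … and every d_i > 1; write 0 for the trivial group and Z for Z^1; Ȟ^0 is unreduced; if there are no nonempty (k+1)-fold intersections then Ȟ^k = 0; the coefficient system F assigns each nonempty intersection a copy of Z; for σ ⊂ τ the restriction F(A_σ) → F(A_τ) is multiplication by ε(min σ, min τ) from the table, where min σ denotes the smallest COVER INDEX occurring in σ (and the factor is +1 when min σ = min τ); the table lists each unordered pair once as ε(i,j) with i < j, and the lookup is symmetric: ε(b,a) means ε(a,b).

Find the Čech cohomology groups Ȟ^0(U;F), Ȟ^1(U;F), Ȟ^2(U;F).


Ȟ^0(U;F) ≅ 0,  Ȟ^1(U;F) ≅ Z/2,  Ȟ^2(U;F) ≅ 0

cover nerve:
  A12={q6} A15={q2} A23={q5} A34={q7} A45={q9}
C dims 5,5; δ0: rk 5, SNF 1^4·2
Ȟ^0: (5−5)−0=0 ⇒ 0
Ȟ^1: (5−0)−5=0 plus torsion [2] ⇒ Z/2
Ȟ^2: (0−0)−0=0 ⇒ 0


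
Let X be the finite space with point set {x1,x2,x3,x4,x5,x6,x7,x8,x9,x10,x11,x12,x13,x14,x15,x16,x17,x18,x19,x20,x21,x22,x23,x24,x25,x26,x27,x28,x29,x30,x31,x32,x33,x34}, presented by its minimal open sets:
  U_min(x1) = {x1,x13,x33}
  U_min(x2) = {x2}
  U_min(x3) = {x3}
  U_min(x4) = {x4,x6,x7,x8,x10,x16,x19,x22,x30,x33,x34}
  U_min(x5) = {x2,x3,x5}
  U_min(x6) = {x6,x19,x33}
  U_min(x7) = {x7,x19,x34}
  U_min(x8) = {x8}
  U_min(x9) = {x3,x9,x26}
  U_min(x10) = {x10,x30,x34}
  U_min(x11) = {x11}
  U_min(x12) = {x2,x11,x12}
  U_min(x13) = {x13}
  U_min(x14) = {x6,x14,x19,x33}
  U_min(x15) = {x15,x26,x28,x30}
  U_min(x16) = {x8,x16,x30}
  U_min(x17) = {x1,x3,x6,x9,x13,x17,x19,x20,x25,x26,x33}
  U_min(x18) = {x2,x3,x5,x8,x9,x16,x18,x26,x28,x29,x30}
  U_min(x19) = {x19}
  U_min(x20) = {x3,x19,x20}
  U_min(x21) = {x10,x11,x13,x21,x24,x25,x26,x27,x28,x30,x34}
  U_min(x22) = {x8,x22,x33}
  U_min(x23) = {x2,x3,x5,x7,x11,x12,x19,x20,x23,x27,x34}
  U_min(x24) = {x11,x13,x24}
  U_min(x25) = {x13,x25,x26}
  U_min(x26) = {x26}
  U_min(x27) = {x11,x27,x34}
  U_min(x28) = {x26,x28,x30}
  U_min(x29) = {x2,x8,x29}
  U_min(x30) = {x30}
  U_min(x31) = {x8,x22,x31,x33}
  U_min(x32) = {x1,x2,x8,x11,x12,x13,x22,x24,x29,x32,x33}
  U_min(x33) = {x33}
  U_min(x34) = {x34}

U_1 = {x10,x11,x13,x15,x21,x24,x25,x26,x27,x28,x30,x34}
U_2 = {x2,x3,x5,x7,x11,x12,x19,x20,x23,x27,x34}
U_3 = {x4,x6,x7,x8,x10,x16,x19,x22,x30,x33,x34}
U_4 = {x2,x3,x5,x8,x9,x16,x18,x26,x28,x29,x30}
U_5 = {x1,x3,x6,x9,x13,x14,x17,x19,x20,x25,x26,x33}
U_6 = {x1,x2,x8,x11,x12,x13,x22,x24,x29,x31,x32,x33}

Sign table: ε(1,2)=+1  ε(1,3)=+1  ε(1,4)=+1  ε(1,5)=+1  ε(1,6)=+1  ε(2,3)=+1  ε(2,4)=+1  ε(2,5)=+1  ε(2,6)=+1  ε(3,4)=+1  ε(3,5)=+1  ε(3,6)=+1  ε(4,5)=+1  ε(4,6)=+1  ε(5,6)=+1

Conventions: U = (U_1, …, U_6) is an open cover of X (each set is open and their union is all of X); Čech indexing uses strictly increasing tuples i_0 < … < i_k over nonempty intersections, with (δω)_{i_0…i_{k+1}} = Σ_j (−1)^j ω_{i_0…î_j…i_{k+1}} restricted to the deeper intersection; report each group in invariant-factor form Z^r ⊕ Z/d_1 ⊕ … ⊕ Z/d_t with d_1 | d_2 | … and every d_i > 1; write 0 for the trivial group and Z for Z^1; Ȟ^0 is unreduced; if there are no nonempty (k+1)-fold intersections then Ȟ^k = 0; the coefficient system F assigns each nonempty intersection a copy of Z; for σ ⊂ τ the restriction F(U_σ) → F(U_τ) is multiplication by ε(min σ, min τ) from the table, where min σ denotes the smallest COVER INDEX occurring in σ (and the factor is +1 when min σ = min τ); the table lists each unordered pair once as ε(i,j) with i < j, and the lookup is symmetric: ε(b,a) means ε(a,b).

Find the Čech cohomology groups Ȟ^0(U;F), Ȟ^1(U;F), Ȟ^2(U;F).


Ȟ^0 = Z, Ȟ^1 = 0 and Ȟ^2 = Z/2

cover nerve:
  U12={x11,x27,x34} U13={x10,x30,x34} U14={x26,x28,x30} U15={x13,x25,x26} U16={x11,x13,x24} U23={x7,x19,x34} U24={x2,x3,x5} U25={x3,x19,x20} U26={x2,x11,x12} U34={x8,x16,x30} U35={x6,x19,x33} U36={x8,x22,x33} U45={x3,x9,x26} U46={x2,x8,x29} U56={x1,x13,x33}
  U123={x34} U126={x11} U134={x30} U145={x26} U156={x13} U235={x19} U245={x3} U246={x2} U346={x8} U356={x33}
C dims 6,15,10; δ0: rk 5, SNF 1^5; δ1: rk 10, SNF 1^9·2
Ȟ^0: (6−5)−0=1 ⇒ Z
Ȟ^1: (15−10)−5=0 ⇒ 0
Ȟ^2: (10−0)−10=0 plus torsion [2] ⇒ Z/2


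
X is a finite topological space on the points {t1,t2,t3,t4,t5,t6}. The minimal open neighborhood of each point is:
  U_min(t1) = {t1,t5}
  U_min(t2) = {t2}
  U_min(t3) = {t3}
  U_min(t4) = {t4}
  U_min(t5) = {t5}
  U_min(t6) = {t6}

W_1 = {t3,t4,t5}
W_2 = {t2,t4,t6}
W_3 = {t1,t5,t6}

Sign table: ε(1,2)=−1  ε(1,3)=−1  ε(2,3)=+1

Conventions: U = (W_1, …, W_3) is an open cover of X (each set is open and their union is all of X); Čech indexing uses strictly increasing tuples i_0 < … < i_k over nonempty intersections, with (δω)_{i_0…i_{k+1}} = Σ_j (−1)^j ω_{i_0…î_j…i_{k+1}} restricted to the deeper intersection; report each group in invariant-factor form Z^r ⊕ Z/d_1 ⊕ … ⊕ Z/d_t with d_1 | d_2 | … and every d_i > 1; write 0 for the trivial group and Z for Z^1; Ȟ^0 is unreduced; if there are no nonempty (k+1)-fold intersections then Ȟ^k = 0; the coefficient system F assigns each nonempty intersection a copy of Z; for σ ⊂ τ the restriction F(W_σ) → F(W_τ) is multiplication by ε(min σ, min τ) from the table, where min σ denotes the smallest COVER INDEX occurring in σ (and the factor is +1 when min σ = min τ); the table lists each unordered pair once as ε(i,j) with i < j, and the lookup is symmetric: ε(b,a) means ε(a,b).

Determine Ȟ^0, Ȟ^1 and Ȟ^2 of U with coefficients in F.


nerve simplices:
  W12={t4} W13={t5} W23={t6}
C dims 3,3; δ0: rk 2, SNF 1^2
degree 0: 3−2−0 = 1 → Ȟ^0 ≅ Z
degree 1: 3−0−2 = 1 → Ȟ^1 ≅ Z
degree 2: 0−0−0 = 0 → Ȟ^2 ≅ 0

Ȟ^0(U;F) ≅ Z, Ȟ^1(U;F) ≅ Z and Ȟ^2(U;F) ≅ 0


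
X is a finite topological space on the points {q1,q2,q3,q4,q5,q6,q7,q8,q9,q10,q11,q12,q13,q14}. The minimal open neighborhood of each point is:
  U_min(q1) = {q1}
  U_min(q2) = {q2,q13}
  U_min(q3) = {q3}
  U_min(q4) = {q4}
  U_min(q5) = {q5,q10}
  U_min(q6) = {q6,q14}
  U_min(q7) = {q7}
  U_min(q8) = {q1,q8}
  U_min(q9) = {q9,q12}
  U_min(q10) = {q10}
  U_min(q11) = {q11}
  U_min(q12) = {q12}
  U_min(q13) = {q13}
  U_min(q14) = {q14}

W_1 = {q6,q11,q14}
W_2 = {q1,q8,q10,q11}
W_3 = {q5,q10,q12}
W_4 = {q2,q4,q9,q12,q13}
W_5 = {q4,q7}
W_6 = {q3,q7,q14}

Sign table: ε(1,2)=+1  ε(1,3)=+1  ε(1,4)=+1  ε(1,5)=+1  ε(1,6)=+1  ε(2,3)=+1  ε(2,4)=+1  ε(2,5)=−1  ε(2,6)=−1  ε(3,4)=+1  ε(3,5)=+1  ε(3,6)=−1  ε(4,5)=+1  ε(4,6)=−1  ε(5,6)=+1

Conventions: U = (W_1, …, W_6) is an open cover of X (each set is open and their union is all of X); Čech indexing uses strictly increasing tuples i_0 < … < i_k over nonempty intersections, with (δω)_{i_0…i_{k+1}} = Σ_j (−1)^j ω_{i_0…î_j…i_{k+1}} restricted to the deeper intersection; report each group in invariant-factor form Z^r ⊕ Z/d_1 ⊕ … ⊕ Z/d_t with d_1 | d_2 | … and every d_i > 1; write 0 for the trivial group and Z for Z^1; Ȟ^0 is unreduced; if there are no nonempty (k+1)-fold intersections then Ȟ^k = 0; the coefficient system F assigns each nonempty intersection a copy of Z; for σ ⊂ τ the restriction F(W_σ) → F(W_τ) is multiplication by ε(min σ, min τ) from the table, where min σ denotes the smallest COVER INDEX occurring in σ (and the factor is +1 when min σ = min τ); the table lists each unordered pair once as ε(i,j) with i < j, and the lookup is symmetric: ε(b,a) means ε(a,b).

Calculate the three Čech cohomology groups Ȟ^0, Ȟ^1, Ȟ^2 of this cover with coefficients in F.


Ȟ^0(U;F) ≅ Z; Ȟ^1(U;F) ≅ Z; Ȟ^2(U;F) ≅ 0

nonempty overlaps:
  W12={q11} W16={q14} W23={q10} W34={q12} W45={q4} W56={q7}
C dims 6,6; δ0: rk 5, SNF 1^5
degree 0: 6−5−0 = 1 → Ȟ^0 ≅ Z
degree 1: 6−0−5 = 1 → Ȟ^1 ≅ Z
degree 2: 0−0−0 = 0 → Ȟ^2 ≅ 0


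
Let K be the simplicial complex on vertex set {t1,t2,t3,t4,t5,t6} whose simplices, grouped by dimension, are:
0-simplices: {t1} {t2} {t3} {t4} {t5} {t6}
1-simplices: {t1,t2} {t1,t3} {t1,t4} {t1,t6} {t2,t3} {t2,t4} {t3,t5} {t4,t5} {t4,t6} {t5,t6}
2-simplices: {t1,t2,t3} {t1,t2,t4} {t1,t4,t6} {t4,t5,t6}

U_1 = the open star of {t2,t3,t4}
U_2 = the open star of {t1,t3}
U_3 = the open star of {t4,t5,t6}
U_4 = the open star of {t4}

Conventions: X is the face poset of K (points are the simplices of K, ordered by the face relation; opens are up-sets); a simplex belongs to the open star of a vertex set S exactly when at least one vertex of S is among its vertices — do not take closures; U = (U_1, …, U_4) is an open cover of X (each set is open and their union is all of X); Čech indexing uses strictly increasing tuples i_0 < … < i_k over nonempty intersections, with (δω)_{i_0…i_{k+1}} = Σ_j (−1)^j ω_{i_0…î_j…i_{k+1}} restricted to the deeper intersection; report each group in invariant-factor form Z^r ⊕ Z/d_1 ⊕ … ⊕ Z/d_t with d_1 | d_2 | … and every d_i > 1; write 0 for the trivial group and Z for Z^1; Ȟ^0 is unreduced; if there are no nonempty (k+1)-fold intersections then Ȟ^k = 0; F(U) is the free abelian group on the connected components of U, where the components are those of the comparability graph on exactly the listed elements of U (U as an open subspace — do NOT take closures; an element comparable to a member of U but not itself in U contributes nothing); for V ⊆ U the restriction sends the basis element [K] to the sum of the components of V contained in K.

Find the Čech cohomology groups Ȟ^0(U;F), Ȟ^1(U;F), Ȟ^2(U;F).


Ȟ^0 ≅ Z, Ȟ^1 ≅ Z and Ȟ^2 ≅ 0

nonempty intersections:
  U1={{t2},{t3},{t4},{t1,t2},{t1,t3},{t1,t4},{t2,t3},{t2,t4},{t3,t5},{t4,t5},{t4,t6},{t1,t2,t3},{t1,t2,t4},{t1,t4,t6},{t4,t5,t6}} U2={{t1},{t3},{t1,t2},{t1,t3},{t1,t4},{t1,t6},{t2,t3},{t3,t5},{t1,t2,t3},{t1,t2,t4},{t1,t4,t6}} U3={{t4},{t5},{t6},{t1,t4},{t1,t6},{t2,t4},{t3,t5},{t4,t5},{t4,t6},{t5,t6},{t1,t2,t4},{t1,t4,t6},{t4,t5,t6}} U4={{t4},{t1,t4},{t2,t4},{t4,t5},{t4,t6},{t1,t2,t4},{t1,t4,t6},{t4,t5,t6}}
  U12={{t3},{t1,t2},{t1,t3},{t1,t4},{t2,t3},{t3,t5},{t1,t2,t3},{t1,t2,t4},{t1,t4,t6}} U13={{t4},{t1,t4},{t2,t4},{t3,t5},{t4,t5},{t4,t6},{t1,t2,t4},{t1,t4,t6},{t4,t5,t6}} U14={{t4},{t1,t4},{t2,t4},{t4,t5},{t4,t6},{t1,t2,t4},{t1,t4,t6},{t4,t5,t6}} U23={{t1,t4},{t1,t6},{t3,t5},{t1,t2,t4},{t1,t4,t6}} U24={{t1,t4},{t1,t2,t4},{t1,t4,t6}} U34={{t4},{t1,t4},{t2,t4},{t4,t5},{t4,t6},{t1,t2,t4},{t1,t4,t6},{t4,t5,t6}}
  U123={{t1,t4},{t3,t5},{t1,t2,t4},{t1,t4,t6}} U124={{t1,t4},{t1,t2,t4},{t1,t4,t6}} U134={{t4},{t1,t4},{t2,t4},{t4,t5},{t4,t6},{t1,t2,t4},{t1,t4,t6},{t4,t5,t6}} U234={{t1,t4},{t1,t2,t4},{t1,t4,t6}}
  U1234={{t1,t4},{t1,t2,t4},{t1,t4,t6}}
components per intersection:
  U1: {{t2},{t3},{t4},{t1,t2},{t1,t3},{t1,t4},{t2,t3},{t2,t4},{t3,t5},{t4,t5},{t4,t6},{t1,t2,t3},{t1,t2,t4},{t1,t4,t6},{t4,t5,t6}}
  U2: {{t1},{t3},{t1,t2},{t1,t3},{t1,t4},{t1,t6},{t2,t3},{t3,t5},{t1,t2,t3},{t1,t2,t4},{t1,t4,t6}}
  U3: {{t4},{t5},{t6},{t1,t4},{t1,t6},{t2,t4},{t3,t5},{t4,t5},{t4,t6},{t5,t6},{t1,t2,t4},{t1,t4,t6},{t4,t5,t6}}
  U4: {{t4},{t1,t4},{t2,t4},{t4,t5},{t4,t6},{t1,t2,t4},{t1,t4,t6},{t4,t5,t6}}
  U12: {{t3},{t1,t2},{t1,t3},{t1,t4},{t2,t3},{t3,t5},{t1,t2,t3},{t1,t2,t4},{t1,t4,t6}}
  U13: {{t4},{t1,t4},{t2,t4},{t4,t5},{t4,t6},{t1,t2,t4},{t1,t4,t6},{t4,t5,t6}} {{t3,t5}}
  U14: {{t4},{t1,t4},{t2,t4},{t4,t5},{t4,t6},{t1,t2,t4},{t1,t4,t6},{t4,t5,t6}}
  U23: {{t1,t4},{t1,t6},{t1,t2,t4},{t1,t4,t6}} {{t3,t5}}
  U24: {{t1,t4},{t1,t2,t4},{t1,t4,t6}}
  U34: {{t4},{t1,t4},{t2,t4},{t4,t5},{t4,t6},{t1,t2,t4},{t1,t4,t6},{t4,t5,t6}}
  U123: {{t1,t4},{t1,t2,t4},{t1,t4,t6}} {{t3,t5}}
  U124: {{t1,t4},{t1,t2,t4},{t1,t4,t6}}
  U134: {{t4},{t1,t4},{t2,t4},{t4,t5},{t4,t6},{t1,t2,t4},{t1,t4,t6},{t4,t5,t6}}
  U234: {{t1,t4},{t1,t2,t4},{t1,t4,t6}}
  U1234: {{t1,t4},{t1,t2,t4},{t1,t4,t6}}
C dims 4,8,5,1; δ0: rk 3, SNF 1^3; δ1: rk 4, SNF 1^4; δ2: rk 1, SNF 1^1
Ȟ^0: (4−3)−0=1 ⇒ Z
Ȟ^1: (8−4)−3=1 ⇒ Z
Ȟ^2: (5−1)−4=0 ⇒ 0


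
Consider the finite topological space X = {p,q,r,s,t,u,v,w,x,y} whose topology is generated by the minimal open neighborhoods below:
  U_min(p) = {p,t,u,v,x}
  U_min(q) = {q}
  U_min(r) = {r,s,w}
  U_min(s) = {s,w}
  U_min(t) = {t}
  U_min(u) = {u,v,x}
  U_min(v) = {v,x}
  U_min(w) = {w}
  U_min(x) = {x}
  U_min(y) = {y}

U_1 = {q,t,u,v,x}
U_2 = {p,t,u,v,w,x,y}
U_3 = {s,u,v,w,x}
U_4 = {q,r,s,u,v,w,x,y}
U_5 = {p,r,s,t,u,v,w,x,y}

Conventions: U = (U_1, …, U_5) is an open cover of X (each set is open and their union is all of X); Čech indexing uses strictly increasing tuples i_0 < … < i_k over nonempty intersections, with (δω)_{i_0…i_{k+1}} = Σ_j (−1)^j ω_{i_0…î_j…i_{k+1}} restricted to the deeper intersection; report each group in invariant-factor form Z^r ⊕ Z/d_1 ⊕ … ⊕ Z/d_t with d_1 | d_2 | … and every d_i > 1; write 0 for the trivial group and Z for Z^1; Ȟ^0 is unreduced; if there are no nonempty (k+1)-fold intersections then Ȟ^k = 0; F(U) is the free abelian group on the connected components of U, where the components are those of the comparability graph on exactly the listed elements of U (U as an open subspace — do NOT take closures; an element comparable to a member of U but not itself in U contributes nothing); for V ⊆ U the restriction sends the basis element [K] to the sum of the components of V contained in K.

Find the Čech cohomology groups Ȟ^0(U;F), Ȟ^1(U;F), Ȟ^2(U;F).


nerve of the cover:
  U12={t,u,v,x} U13={u,v,x} U14={q,u,v,x} U15={t,u,v,x} U23={u,v,w,x} U24={u,v,w,x,y} U25={p,t,u,v,w,x,y} U34={s,u,v,w,x} U35={s,u,v,w,x} U45={r,s,u,v,w,x,y}
  U123={u,v,x} U124={u,v,x} U125={t,u,v,x} U134={u,v,x} U135={u,v,x} U145={u,v,x} U234={u,v,w,x} U235={u,v,w,x} U245={u,v,w,x,y} U345={s,u,v,w,x}
  U1234={u,v,x} U1235={u,v,x} U1245={u,v,x} U1345={u,v,x} U2345={u,v,w,x}
  U12345={u,v,x}
components per intersection:
  U1: {q} {t} {u,v,x}
  U2: {p,t,u,v,x} {w} {y}
  U3: {s,w} {u,v,x}
  U4: {q} {r,s,w} {u,v,x} {y}
  U5: {p,t,u,v,x} {r,s,w} {y}
  U12: {t} {u,v,x}
  U13: {u,v,x}
  U14: {q} {u,v,x}
  U15: {t} {u,v,x}
  U23: {u,v,x} {w}
  U24: {u,v,x} {w} {y}
  U25: {p,t,u,v,x} {w} {y}
  U34: {s,w} {u,v,x}
  U35: {s,w} {u,v,x}
  U45: {r,s,w} {u,v,x} {y}
  U123: {u,v,x}
  U124: {u,v,x}
  U125: {t} {u,v,x}
  U134: {u,v,x}
  U135: {u,v,x}
  U145: {u,v,x}
  U234: {u,v,x} {w}
  U235: {u,v,x} {w}
  U245: {u,v,x} {w} {y}
  U345: {s,w} {u,v,x}
  U1234: {u,v,x}
  U1235: {u,v,x}
  U1245: {u,v,x}
  U1345: {u,v,x}
  U2345: {u,v,x} {w}
  U12345: {u,v,x}
C dims 15,22,16,6; δ0: rk 11, SNF 1^11; δ1: rk 11, SNF 1^11; δ2: rk 5, SNF 1^5
Ȟ^0 = (15 − 11) − 0 = 4, so Ȟ^0 ≅ Z^4
Ȟ^1 = (22 − 11) − 11 = 0, so Ȟ^1 ≅ 0
Ȟ^2 = (16 − 5) − 11 = 0, so Ȟ^2 ≅ 0

Ȟ^0(U;F) ≅ Z^4,  Ȟ^1(U;F) ≅ 0,  Ȟ^2(U;F) ≅ 0


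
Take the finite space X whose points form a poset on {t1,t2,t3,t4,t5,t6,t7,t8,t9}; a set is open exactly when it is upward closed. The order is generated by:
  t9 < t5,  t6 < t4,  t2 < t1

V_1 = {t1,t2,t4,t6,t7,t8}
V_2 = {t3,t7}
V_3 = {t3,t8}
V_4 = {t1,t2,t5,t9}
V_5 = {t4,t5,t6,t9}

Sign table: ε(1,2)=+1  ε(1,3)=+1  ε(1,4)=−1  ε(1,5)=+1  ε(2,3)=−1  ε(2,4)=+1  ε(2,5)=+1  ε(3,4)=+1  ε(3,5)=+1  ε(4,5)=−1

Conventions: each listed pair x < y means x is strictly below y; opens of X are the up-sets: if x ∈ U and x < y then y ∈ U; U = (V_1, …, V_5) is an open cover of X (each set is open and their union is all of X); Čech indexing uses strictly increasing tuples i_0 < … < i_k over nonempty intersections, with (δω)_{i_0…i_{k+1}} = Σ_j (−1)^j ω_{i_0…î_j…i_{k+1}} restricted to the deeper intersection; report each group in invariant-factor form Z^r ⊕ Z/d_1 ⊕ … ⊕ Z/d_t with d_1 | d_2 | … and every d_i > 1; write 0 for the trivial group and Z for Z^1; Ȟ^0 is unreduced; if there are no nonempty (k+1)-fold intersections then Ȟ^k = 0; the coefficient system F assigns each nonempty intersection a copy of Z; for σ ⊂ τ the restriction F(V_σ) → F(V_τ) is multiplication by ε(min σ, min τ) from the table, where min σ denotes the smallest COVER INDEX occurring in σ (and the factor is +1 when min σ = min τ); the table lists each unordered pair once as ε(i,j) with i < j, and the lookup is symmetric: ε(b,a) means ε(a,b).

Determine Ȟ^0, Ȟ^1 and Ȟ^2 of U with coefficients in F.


Ȟ^0(U;F) ≅ 0, Ȟ^1(U;F) ≅ Z ⊕ Z/2 and Ȟ^2(U;F) ≅ 0

nonempty overlaps:
  V12={t7} V13={t8} V14={t1,t2} V15={t4,t6} V23={t3} V45={t5,t9}
C dims 5,6; δ0: rk 5, SNF 1^4·2
degree 0: 5−5−0 = 0 → Ȟ^0 ≅ 0
degree 1: 6−0−5 = 1 plus torsion [2] → Ȟ^1 ≅ Z ⊕ Z/2
degree 2: 0−0−0 = 0 → Ȟ^2 ≅ 0


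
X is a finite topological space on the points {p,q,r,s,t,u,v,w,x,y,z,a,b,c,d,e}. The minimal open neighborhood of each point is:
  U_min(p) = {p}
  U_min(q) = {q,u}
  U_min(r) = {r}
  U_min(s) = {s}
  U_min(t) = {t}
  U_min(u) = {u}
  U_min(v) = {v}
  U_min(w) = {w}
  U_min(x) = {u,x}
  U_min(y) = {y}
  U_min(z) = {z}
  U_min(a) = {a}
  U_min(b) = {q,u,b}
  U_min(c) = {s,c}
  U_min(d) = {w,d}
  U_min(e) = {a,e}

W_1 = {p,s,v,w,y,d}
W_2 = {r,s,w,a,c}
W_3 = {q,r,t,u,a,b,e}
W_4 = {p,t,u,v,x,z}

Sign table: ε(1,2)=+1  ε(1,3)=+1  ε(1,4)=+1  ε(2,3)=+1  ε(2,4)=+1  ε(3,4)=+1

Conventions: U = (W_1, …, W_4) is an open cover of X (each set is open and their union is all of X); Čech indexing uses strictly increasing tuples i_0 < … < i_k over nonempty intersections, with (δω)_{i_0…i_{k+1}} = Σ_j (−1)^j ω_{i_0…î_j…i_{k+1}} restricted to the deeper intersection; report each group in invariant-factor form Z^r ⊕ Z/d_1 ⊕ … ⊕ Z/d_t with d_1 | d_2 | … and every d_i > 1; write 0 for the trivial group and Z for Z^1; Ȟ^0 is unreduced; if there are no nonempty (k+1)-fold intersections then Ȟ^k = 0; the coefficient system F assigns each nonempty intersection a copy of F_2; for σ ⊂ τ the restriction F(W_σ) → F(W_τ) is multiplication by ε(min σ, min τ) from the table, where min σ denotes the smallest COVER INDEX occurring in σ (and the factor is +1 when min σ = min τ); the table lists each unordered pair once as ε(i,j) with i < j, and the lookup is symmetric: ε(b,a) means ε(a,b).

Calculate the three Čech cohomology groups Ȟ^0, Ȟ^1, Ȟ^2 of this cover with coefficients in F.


Ȟ^0 ≅ Z/2; Ȟ^1 ≅ Z/2; Ȟ^2 ≅ 0

intersection data:
  W12={s,w} W14={p,v} W23={r,a} W34={t,u}
C dims 4,4; δ0: rk_F2 3
Ȟ^0 = (4 − 3) − 0 = 1, so Ȟ^0 ≅ Z/2
Ȟ^1 = (4 − 0) − 3 = 1, so Ȟ^1 ≅ Z/2
Ȟ^2 = (0 − 0) − 0 = 0, so Ȟ^2 ≅ 0


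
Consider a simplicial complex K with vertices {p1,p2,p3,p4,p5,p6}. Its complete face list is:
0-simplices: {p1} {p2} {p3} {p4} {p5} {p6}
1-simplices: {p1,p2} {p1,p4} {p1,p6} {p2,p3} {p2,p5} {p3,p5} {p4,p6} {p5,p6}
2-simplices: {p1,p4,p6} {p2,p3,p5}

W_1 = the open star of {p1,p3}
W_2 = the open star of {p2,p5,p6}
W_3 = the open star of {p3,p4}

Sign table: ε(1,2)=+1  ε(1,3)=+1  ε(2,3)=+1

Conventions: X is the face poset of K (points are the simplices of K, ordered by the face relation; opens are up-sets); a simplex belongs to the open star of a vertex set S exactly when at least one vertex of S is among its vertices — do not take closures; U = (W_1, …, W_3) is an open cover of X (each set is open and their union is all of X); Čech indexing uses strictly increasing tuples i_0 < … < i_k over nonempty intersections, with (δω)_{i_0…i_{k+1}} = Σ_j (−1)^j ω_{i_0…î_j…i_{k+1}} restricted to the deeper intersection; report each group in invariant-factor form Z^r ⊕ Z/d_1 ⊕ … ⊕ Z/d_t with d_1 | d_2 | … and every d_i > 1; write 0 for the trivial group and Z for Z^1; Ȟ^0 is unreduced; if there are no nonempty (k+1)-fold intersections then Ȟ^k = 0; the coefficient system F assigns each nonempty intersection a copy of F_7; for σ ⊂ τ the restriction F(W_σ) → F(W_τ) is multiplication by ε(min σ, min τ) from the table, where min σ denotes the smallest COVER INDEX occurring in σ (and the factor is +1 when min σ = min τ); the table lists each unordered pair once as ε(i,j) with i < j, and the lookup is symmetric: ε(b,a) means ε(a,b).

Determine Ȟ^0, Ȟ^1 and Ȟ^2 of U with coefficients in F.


Ȟ^0(U;F) ≅ Z/7, Ȟ^1(U;F) ≅ 0 and Ȟ^2(U;F) ≅ 0

nerve of the cover:
  W1={{p1},{p3},{p1,p2},{p1,p4},{p1,p6},{p2,p3},{p3,p5},{p1,p4,p6},{p2,p3,p5}} W2={{p2},{p5},{p6},{p1,p2},{p1,p6},{p2,p3},{p2,p5},{p3,p5},{p4,p6},{p5,p6},{p1,p4,p6},{p2,p3,p5}} W3={{p3},{p4},{p1,p4},{p2,p3},{p3,p5},{p4,p6},{p1,p4,p6},{p2,p3,p5}}
  W12={{p1,p2},{p1,p6},{p2,p3},{p3,p5},{p1,p4,p6},{p2,p3,p5}} W13={{p3},{p1,p4},{p2,p3},{p3,p5},{p1,p4,p6},{p2,p3,p5}} W23={{p2,p3},{p3,p5},{p4,p6},{p1,p4,p6},{p2,p3,p5}}
  W123={{p2,p3},{p3,p5},{p1,p4,p6},{p2,p3,p5}}
C dims 3,3,1; δ0: rk_F7 2; δ1: rk_F7 1
Ȟ^0 = (3 − 2) − 0 = 1, so Ȟ^0 ≅ Z/7
Ȟ^1 = (3 − 1) − 2 = 0, so Ȟ^1 ≅ 0
Ȟ^2 = (1 − 0) − 1 = 0, so Ȟ^2 ≅ 0


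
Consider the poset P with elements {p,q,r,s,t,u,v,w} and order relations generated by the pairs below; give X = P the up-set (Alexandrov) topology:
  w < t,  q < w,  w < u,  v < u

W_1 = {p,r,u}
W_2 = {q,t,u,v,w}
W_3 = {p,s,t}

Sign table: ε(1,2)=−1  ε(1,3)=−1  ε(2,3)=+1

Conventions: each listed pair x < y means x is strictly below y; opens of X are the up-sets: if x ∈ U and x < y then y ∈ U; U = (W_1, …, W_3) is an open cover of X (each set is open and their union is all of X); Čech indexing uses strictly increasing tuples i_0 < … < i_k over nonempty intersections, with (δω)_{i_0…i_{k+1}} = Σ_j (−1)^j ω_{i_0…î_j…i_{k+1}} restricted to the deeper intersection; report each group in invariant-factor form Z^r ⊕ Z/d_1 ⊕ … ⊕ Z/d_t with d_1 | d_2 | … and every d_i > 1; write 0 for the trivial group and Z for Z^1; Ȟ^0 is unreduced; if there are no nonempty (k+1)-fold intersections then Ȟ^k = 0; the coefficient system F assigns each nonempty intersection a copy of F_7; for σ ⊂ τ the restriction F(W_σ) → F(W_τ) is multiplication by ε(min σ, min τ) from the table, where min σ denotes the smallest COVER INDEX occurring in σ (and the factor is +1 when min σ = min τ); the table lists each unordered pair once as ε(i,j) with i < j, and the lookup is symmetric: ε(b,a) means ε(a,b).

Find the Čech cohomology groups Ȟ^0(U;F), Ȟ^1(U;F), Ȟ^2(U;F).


cover nerve:
  W12={u} W13={p} W23={t}
C dims 3,3; δ0: rk_F7 2
Ȟ^0: (3−2)−0=1 ⇒ Z/7
Ȟ^1: (3−0)−2=1 ⇒ Z/7
Ȟ^2: (0−0)−0=0 ⇒ 0

Ȟ^0 = Z/7; Ȟ^1 = Z/7; Ȟ^2 = 0


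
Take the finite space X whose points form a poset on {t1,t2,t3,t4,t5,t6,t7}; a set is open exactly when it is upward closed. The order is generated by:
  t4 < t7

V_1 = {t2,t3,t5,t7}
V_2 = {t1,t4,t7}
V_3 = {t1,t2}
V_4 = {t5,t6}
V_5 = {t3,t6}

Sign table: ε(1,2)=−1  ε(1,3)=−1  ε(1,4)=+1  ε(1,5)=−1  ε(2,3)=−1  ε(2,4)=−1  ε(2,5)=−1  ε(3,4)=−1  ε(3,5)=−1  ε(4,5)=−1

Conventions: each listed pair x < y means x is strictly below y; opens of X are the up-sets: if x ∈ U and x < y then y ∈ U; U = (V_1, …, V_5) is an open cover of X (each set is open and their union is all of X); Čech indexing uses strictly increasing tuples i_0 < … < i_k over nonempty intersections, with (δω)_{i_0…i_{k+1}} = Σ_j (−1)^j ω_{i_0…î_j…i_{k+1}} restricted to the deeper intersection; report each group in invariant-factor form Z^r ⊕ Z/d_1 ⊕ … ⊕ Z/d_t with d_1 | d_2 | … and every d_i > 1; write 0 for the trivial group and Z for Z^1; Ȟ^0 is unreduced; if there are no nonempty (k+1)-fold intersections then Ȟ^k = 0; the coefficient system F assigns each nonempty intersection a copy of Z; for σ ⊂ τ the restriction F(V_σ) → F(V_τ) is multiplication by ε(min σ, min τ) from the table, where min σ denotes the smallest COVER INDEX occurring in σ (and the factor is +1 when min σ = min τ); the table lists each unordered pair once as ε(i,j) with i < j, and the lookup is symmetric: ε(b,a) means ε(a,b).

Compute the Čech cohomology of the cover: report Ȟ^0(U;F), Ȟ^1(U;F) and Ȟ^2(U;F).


Ȟ^0 ≅ 0,  Ȟ^1 ≅ Z ⊕ Z/2,  Ȟ^2 ≅ 0

nonempty intersections:
  V12={t7} V13={t2} V14={t5} V15={t3} V23={t1} V45={t6}
C dims 5,6; δ0: rk 5, SNF 1^4·2
Ȟ^0: (5−5)−0=0 ⇒ 0
Ȟ^1: (6−0)−5=1 plus torsion [2] ⇒ Z ⊕ Z/2
Ȟ^2: (0−0)−0=0 ⇒ 0


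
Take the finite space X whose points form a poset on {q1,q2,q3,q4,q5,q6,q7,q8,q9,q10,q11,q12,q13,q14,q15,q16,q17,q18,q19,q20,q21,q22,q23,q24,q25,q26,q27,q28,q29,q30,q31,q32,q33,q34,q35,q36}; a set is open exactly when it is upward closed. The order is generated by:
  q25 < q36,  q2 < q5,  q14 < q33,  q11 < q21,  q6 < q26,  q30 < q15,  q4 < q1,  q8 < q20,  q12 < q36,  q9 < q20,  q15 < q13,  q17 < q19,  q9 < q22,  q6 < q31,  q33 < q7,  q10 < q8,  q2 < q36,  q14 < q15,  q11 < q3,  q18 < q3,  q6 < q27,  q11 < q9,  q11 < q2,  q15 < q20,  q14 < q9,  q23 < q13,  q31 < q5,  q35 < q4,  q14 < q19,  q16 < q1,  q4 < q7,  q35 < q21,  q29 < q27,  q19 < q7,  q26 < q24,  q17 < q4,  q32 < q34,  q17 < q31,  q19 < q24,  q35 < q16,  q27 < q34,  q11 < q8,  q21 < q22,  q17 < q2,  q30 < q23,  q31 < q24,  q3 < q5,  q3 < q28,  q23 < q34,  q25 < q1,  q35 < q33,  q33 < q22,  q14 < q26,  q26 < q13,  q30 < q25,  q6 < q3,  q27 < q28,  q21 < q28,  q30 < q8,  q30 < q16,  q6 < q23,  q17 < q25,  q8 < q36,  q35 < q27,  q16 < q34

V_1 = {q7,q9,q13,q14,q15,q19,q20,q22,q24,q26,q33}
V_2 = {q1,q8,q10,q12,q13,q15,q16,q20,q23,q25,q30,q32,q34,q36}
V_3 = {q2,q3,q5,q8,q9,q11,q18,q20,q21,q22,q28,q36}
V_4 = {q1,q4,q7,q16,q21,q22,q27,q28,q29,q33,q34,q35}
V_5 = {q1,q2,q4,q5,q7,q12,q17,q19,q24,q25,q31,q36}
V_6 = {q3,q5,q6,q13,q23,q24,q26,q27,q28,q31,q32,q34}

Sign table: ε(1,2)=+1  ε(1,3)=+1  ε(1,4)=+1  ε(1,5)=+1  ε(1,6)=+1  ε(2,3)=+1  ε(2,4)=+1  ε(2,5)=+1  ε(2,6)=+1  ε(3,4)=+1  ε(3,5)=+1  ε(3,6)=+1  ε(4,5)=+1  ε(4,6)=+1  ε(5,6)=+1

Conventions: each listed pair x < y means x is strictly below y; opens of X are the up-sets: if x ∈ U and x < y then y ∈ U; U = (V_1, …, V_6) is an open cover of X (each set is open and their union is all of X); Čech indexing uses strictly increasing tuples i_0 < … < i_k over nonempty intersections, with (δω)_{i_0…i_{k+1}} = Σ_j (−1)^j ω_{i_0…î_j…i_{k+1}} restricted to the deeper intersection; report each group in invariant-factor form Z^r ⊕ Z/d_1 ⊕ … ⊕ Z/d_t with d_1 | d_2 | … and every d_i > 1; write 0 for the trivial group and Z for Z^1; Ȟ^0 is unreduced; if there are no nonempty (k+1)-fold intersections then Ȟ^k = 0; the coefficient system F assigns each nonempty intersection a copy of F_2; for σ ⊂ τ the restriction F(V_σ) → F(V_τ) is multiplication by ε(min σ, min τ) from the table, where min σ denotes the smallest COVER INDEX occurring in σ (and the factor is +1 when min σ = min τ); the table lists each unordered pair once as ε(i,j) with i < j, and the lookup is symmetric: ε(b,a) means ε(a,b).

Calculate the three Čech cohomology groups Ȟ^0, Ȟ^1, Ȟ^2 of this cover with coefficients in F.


Ȟ^0 ≅ Z/2; Ȟ^1 ≅ Z/2; Ȟ^2 ≅ Z/2

cover nerve:
  V12={q13,q15,q20} V13={q9,q20,q22} V14={q7,q22,q33} V15={q7,q19,q24} V16={q13,q24,q26} V23={q8,q20,q36} V24={q1,q16,q34} V25={q1,q12,q25,q36} V26={q13,q23,q32,q34} V34={q21,q22,q28} V35={q2,q5,q36} V36={q3,q5,q28} V45={q1,q4,q7} V46={q27,q28,q34} V56={q5,q24,q31}
  V123={q20} V126={q13} V134={q22} V145={q7} V156={q24} V235={q36} V245={q1} V246={q34} V346={q28} V356={q5}
C dims 6,15,10; δ0: rk_F2 5; δ1: rk_F2 9
Ȟ^0: (6−5)−0=1 ⇒ Z/2
Ȟ^1: (15−9)−5=1 ⇒ Z/2
Ȟ^2: (10−0)−9=1 ⇒ Z/2


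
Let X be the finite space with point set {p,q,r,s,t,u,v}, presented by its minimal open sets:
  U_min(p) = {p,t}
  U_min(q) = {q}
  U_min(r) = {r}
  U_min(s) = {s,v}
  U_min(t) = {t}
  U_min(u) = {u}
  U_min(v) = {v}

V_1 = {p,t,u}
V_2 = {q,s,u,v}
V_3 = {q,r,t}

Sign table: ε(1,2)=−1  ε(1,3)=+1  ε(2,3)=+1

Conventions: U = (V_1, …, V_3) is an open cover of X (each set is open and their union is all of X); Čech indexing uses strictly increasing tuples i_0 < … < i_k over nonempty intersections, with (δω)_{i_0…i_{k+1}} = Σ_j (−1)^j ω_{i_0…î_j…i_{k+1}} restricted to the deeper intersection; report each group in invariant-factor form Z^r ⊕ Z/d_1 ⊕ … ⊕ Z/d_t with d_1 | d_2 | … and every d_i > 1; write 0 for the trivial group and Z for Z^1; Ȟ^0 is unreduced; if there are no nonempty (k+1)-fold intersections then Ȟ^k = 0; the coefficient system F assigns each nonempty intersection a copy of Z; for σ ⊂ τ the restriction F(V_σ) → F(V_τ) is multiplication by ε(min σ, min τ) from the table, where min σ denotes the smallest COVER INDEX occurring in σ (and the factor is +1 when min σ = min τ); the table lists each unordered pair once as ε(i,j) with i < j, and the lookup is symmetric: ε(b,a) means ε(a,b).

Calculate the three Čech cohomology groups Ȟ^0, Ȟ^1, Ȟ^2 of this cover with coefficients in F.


cover nerve:
  V12={u} V13={t} V23={q}
C dims 3,3; δ0: rk 3, SNF 1^2·2
Ȟ^0: (3−3)−0=0 ⇒ 0
Ȟ^1: (3−0)−3=0 plus torsion [2] ⇒ Z/2
Ȟ^2: (0−0)−0=0 ⇒ 0

Ȟ^0 ≅ 0; Ȟ^1 ≅ Z/2; Ȟ^2 ≅ 0


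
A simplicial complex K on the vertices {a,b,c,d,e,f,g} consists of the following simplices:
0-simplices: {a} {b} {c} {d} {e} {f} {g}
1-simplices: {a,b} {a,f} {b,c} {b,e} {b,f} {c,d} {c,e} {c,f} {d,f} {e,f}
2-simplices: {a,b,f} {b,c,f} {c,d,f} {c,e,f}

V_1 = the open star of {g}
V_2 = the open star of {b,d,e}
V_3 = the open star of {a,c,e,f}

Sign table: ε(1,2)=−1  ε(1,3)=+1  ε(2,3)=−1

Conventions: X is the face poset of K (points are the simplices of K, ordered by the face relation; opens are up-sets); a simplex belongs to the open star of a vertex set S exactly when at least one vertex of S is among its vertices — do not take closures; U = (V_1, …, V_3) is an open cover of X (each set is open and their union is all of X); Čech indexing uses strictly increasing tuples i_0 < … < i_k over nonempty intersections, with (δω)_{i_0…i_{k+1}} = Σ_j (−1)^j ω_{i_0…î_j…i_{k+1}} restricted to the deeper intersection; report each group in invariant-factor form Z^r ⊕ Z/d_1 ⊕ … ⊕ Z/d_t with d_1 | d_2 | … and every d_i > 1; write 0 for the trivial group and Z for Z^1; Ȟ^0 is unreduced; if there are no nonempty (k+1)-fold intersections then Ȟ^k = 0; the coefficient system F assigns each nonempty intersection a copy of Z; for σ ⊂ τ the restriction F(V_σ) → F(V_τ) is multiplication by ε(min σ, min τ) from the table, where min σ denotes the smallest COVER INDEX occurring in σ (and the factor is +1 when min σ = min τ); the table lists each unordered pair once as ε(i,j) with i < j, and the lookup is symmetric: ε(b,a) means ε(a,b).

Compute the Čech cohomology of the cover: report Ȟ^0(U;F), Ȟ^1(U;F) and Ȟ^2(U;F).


Ȟ^0 ≅ Z^2,  Ȟ^1 ≅ 0,  Ȟ^2 ≅ 0

nonempty overlaps:
  V1={{g}} V2={{b},{d},{e},{a,b},{b,c},{b,e},{b,f},{c,d},{c,e},{d,f},{e,f},{a,b,f},{b,c,f},{c,d,f},{c,e,f}} V3={{a},{c},{e},{f},{a,b},{a,f},{b,c},{b,e},{b,f},{c,d},{c,e},{c,f},{d,f},{e,f},{a,b,f},{b,c,f},{c,d,f},{c,e,f}}
  V23={{e},{a,b},{b,c},{b,e},{b,f},{c,d},{c,e},{d,f},{e,f},{a,b,f},{b,c,f},{c,d,f},{c,e,f}}
C dims 3,1; δ0: rk 1, SNF 1^1
degree 0: 3−1−0 = 2 → Ȟ^0 ≅ Z^2
degree 1: 1−0−1 = 0 → Ȟ^1 ≅ 0
degree 2: 0−0−0 = 0 → Ȟ^2 ≅ 0


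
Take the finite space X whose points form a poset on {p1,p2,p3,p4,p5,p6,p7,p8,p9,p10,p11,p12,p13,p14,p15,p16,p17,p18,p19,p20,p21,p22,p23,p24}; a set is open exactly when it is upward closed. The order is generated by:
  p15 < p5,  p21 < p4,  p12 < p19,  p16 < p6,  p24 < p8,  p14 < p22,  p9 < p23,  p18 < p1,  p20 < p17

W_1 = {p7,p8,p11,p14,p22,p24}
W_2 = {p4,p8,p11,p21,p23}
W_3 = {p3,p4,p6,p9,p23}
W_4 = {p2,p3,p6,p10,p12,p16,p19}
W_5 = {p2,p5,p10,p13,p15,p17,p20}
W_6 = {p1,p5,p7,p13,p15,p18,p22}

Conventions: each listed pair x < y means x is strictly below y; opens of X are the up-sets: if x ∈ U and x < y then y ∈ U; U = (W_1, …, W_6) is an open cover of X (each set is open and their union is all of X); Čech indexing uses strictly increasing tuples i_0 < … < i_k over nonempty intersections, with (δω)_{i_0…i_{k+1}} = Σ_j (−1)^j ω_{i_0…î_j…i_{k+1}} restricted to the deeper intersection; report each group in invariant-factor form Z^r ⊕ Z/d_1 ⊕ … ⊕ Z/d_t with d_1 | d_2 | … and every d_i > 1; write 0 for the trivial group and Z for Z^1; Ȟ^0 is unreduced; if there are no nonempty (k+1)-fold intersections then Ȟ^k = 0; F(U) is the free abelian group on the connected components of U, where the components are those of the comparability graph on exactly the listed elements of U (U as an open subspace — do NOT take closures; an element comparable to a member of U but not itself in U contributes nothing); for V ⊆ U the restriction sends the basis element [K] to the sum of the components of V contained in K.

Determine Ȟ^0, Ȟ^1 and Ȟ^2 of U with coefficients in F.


Ȟ^0(U;F) ≅ Z^15; Ȟ^1(U;F) ≅ 0; Ȟ^2(U;F) ≅ 0

nonempty intersections:
  W12={p8,p11} W16={p7,p22} W23={p4,p23} W34={p3,p6} W45={p2,p10} W56={p5,p13,p15}
components per intersection:
  W1: {p7} {p8,p24} {p11} {p14,p22}
  W2: {p4,p21} {p8} {p11} {p23}
  W3: {p3} {p4} {p6} {p9,p23}
  W4: {p2} {p3} {p6,p16} {p10} {p12,p19}
  W5: {p2} {p5,p15} {p10} {p13} {p17,p20}
  W6: {p1,p18} {p5,p15} {p7} {p13} {p22}
  W12: {p8} {p11}
  W16: {p7} {p22}
  W23: {p4} {p23}
  W34: {p3} {p6}
  W45: {p2} {p10}
  W56: {p5,p15} {p13}
C dims 27,12; δ0: rk 12, SNF 1^12
Ȟ^0: (27−12)−0=15 ⇒ Z^15
Ȟ^1: (12−0)−12=0 ⇒ 0
Ȟ^2: (0−0)−0=0 ⇒ 0


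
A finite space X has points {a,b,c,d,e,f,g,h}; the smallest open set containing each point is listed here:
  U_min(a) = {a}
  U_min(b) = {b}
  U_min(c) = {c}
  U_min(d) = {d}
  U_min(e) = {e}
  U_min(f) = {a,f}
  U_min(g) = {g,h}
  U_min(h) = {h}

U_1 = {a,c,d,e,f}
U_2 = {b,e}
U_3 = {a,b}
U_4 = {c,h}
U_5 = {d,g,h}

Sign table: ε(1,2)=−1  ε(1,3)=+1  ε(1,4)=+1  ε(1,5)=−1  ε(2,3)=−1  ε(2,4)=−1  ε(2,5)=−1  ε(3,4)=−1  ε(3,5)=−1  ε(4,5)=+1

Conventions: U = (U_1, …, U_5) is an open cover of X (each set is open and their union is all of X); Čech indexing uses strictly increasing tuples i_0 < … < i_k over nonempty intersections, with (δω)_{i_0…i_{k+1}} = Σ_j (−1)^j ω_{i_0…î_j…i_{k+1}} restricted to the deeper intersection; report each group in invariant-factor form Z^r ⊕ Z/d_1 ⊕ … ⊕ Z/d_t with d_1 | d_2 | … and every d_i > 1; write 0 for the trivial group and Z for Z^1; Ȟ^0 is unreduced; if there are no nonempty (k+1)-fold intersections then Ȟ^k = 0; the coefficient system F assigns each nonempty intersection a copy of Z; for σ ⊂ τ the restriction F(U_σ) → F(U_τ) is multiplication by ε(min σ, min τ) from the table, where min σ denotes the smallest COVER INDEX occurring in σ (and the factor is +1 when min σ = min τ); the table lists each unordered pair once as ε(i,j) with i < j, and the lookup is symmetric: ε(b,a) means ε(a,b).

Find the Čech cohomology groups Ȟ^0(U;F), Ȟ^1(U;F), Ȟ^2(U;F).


Ȟ^0(U;F) ≅ 0, Ȟ^1(U;F) ≅ Z ⊕ Z/2, Ȟ^2(U;F) ≅ 0

intersection data:
  U12={e} U13={a} U14={c} U15={d} U23={b} U45={h}
C dims 5,6; δ0: rk 5, SNF 1^4·2
Ȟ^0 = (5 − 5) − 0 = 0, so Ȟ^0 ≅ 0
Ȟ^1 = (6 − 0) − 5 = 1 plus torsion [2], so Ȟ^1 ≅ Z ⊕ Z/2
Ȟ^2 = (0 − 0) − 0 = 0, so Ȟ^2 ≅ 0


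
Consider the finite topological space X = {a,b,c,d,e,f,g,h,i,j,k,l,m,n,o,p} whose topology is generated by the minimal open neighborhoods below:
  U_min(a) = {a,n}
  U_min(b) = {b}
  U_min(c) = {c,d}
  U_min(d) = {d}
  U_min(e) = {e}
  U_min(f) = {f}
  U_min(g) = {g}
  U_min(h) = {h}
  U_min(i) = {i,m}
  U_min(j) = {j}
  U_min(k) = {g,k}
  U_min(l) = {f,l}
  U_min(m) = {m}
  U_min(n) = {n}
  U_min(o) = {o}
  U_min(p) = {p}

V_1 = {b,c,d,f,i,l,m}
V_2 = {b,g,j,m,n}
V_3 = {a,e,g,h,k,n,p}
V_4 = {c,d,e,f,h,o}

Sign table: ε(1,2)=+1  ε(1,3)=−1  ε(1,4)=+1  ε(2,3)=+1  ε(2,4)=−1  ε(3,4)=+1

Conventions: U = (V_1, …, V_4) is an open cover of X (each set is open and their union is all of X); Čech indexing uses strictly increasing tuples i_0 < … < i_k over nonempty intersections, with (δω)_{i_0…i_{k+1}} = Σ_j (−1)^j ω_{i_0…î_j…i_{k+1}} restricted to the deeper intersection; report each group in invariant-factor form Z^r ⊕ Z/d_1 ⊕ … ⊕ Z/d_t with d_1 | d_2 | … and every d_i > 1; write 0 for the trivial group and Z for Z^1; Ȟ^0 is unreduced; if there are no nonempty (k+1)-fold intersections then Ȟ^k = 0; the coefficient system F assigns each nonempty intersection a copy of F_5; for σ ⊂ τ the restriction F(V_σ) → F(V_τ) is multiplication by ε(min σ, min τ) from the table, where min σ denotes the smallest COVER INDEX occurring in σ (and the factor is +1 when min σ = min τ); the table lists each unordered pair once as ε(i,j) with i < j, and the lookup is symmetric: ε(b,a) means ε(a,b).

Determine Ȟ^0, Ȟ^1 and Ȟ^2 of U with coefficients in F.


Ȟ^0 ≅ Z/5, Ȟ^1 ≅ Z/5 and Ȟ^2 ≅ 0

cover nerve:
  V12={b,m} V14={c,d,f} V23={g,n} V34={e,h}
C dims 4,4; δ0: rk_F5 3
Ȟ^0: (4−3)−0=1 ⇒ Z/5
Ȟ^1: (4−0)−3=1 ⇒ Z/5
Ȟ^2: (0−0)−0=0 ⇒ 0


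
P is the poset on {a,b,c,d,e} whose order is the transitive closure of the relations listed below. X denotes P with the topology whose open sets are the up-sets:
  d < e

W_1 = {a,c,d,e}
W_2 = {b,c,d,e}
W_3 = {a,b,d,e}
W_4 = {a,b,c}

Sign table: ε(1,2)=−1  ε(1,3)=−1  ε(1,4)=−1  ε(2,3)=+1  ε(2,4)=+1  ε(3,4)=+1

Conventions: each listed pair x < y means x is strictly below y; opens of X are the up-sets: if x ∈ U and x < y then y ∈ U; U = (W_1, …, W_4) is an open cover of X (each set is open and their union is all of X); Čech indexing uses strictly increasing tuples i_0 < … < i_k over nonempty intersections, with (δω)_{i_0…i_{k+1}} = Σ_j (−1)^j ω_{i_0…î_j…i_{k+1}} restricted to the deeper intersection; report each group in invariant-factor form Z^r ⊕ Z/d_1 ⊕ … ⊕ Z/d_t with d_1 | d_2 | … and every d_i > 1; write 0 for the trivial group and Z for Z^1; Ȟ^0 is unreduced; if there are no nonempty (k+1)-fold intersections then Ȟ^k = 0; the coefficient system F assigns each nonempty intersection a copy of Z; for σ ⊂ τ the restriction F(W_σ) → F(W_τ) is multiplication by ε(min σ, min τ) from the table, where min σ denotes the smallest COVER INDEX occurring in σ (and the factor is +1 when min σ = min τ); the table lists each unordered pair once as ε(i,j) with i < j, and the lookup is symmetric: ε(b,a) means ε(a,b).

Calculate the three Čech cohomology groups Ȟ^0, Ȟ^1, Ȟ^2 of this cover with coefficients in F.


nonempty intersections:
  W12={c,d,e} W13={a,d,e} W14={a,c} W23={b,d,e} W24={b,c} W34={a,b}
  W123={d,e} W124={c} W134={a} W234={b}
C dims 4,6,4; δ0: rk 3, SNF 1^3; δ1: rk 3, SNF 1^3
Ȟ^0: (4−3)−0=1 ⇒ Z
Ȟ^1: (6−3)−3=0 ⇒ 0
Ȟ^2: (4−0)−3=1 ⇒ Z

Ȟ^0 = Z, Ȟ^1 = 0, Ȟ^2 = Z


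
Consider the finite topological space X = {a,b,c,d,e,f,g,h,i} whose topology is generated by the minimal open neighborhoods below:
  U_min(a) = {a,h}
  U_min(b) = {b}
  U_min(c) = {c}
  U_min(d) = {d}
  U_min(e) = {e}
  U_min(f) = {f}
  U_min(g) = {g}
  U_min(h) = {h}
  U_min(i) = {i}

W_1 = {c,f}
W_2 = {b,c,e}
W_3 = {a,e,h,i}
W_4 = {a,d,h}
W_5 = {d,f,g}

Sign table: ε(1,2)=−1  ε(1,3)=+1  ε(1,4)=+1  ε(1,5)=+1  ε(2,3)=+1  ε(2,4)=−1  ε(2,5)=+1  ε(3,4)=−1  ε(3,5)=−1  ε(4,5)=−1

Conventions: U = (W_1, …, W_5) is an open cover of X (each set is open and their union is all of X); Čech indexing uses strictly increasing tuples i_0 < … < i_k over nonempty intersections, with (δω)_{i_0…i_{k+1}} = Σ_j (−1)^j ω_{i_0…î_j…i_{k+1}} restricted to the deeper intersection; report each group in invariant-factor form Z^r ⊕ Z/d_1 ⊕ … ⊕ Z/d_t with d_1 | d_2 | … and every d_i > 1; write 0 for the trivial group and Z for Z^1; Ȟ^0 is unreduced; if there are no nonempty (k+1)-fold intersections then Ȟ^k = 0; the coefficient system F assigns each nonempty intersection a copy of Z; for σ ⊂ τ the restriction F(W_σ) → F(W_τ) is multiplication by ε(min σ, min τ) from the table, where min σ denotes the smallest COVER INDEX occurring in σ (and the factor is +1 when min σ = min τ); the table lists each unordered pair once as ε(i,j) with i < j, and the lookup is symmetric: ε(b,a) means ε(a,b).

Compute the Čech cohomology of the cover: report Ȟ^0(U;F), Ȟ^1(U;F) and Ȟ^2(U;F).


nonempty overlaps:
  W12={c} W15={f} W23={e} W34={a,h} W45={d}
C dims 5,5; δ0: rk 5, SNF 1^4·2
degree 0: 5−5−0 = 0 → Ȟ^0 ≅ 0
degree 1: 5−0−5 = 0 plus torsion [2] → Ȟ^1 ≅ Z/2
degree 2: 0−0−0 = 0 → Ȟ^2 ≅ 0

Ȟ^0 ≅ 0, Ȟ^1 ≅ Z/2 and Ȟ^2 ≅ 0
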